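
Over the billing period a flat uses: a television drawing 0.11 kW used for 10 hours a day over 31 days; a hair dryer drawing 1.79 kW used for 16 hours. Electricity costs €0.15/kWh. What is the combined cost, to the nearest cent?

television: Runtime = 10 h/day × 31 days = 310 h
television: 0.11 kW × 310 h = 34.1 kWh
hair dryer: 1.79 kW × 16 h = 28.64 kWh
Total energy = 62.74 kWh
Cost = 62.74 × €0.15 = €9.41

€9.41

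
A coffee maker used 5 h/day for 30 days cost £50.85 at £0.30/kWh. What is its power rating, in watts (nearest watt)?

Energy = £50.85 ÷ £0.30/kWh = 169.5 kWh
Runtime = 5 h/day × 30 days = 150 h
Power = 169.5 kWh ÷ 150 h = 1.13 kW = 1130 W

1130 W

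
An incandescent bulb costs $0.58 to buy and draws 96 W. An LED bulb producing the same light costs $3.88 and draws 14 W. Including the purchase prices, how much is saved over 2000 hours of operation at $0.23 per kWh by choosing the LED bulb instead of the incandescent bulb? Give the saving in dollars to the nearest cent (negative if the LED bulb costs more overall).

$34.42

incandescent bulb: $0.58 + (96/1000) kW × 2000 h × $0.23 = $0.58 + $44.16 = $44.74
LED bulb: $3.88 + (14/1000) kW × 2000 h × $0.23 = $3.88 + $6.44 = $10.32
Saving = $44.74 − $10.32 = $34.42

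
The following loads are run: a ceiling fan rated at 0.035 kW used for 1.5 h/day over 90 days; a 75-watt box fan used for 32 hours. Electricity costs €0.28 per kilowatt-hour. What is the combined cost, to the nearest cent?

ceiling fan: Runtime = 1.5 h/day × 90 days = 135 h
ceiling fan: 0.035 kW × 135 h = 4.725 kWh
box fan: 0.075 kW × 32 h = 2.4 kWh
Total energy = 7.125 kWh
Cost = 7.125 × €0.28 = €2.00

€2.00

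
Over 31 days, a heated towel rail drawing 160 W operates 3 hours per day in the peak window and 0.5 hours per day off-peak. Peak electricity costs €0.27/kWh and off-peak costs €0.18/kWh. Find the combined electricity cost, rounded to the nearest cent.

€4.46

Peak energy = 0.16 kW × 3 h × 31 = 14.88 kWh
Off-peak energy = 0.16 kW × 0.5 h × 31 = 2.48 kWh
Cost = 14.88 × €0.27 + 2.48 × €0.18 = €4.0176 + €0.4464 = €4.46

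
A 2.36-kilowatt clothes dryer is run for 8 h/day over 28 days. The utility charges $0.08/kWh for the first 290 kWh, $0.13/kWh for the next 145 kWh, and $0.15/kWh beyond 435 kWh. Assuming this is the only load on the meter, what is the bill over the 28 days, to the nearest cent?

$56.10

Runtime = 8 h/day × 28 days = 224 h
Energy = 2.36 kW × 224 h = 528.64 kWh
Tier 1 (0–290 kWh): 290 × $0.08 = $23.2
Tier 2 (290–435 kWh): 145 × $0.13 = $18.85
Above 435 kWh: 93.64 × $0.15 = $14.046
Bill = $56.10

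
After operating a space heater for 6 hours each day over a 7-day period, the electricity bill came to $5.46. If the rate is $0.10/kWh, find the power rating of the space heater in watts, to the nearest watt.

Energy = $5.46 ÷ $0.10/kWh = 54.6 kWh
Runtime = 6 h/day × 7 days = 42 h
Power = 54.6 kWh ÷ 42 h = 1.3 kW = 1300 W

1300 W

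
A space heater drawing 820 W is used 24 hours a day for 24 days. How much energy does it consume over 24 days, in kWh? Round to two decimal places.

Runtime = 24 h × 24 = 576 h
Energy = 0.82 kW × 576 h = 472.32 kWh

472.32 kWh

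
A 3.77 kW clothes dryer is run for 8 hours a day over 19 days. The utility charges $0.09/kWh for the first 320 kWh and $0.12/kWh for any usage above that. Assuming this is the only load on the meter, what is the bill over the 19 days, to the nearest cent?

$59.16

Runtime = 8 h/day × 19 days = 152 h
Energy = 3.77 kW × 152 h = 573.04 kWh
Tier 1 (0–320 kWh): 320 × $0.09 = $28.8
Above 320 kWh: 253.04 × $0.12 = $30.3648
Bill = $59.16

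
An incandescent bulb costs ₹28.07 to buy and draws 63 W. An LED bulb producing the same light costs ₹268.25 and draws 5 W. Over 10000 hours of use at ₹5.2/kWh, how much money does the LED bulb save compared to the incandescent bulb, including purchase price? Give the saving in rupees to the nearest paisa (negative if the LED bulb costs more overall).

incandescent bulb: ₹28.07 + (63/1000) kW × 10000 h × ₹5.2 = ₹28.07 + ₹3276 = ₹3304.07
LED bulb: ₹268.25 + (5/1000) kW × 10000 h × ₹5.2 = ₹268.25 + ₹260 = ₹528.25
Saving = ₹3304.07 − ₹528.25 = ₹2775.82

₹2775.82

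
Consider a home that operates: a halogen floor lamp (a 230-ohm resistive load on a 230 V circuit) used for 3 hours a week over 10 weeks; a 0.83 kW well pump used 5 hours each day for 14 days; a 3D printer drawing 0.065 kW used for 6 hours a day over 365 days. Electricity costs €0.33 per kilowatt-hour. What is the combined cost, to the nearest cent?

halogen floor lamp: Power = V²/R = 230²/230 = 230 W = 0.23 kW
halogen floor lamp: Runtime = 3 h/week × 10 weeks = 30 h
halogen floor lamp: 0.23 kW × 30 h = 6.9 kWh
well pump: Runtime = 5 h/day × 14 days = 70 h
well pump: 0.83 kW × 70 h = 58.1 kWh
3D printer: Runtime = 6 h/day × 365 days = 2190 h
3D printer: 0.065 kW × 2190 h = 142.35 kWh
Total energy = 207.35 kWh
Cost = 207.35 × €0.33 = €68.43

€68.43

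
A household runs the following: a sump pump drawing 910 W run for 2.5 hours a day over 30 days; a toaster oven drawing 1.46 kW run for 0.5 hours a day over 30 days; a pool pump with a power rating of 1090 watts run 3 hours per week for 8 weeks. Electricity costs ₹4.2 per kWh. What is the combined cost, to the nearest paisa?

₹488.50

sump pump: Runtime = 2.5 h/day × 30 days = 75 h
sump pump: 0.91 kW × 75 h = 68.25 kWh
toaster oven: Runtime = 0.5 h/day × 30 days = 15 h
toaster oven: 1.46 kW × 15 h = 21.9 kWh
pool pump: Runtime = 3 h/week × 8 weeks = 24 h
pool pump: 1.09 kW × 24 h = 26.16 kWh
Total energy = 116.31 kWh
Cost = 116.31 × ₹4.2 = ₹488.50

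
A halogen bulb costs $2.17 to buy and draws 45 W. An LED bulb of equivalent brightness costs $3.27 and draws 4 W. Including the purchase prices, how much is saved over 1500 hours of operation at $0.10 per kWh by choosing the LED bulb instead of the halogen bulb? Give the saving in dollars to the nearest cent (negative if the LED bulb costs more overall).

halogen bulb: $2.17 + (45/1000) kW × 1500 h × $0.10 = $2.17 + $6.75 = $8.92
LED bulb: $3.27 + (4/1000) kW × 1500 h × $0.10 = $3.27 + $0.6 = $3.87
Saving = $8.92 − $3.87 = $5.05

$5.05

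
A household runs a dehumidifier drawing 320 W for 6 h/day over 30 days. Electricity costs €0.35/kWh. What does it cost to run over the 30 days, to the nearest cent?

€20.16

Runtime = 6 h/day × 30 days = 180 h
Energy = 0.32 kW × 180 h = 57.6 kWh
Cost = 57.6 kWh × €0.35/kWh = €20.16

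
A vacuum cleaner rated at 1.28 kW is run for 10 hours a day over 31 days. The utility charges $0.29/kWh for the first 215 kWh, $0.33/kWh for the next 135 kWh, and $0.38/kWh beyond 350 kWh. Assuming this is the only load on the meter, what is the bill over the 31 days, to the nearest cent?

$124.68

Runtime = 10 h/day × 31 days = 310 h
Energy = 1.28 kW × 310 h = 396.8 kWh
Tier 1 (0–215 kWh): 215 × $0.29 = $62.35
Tier 2 (215–350 kWh): 135 × $0.33 = $44.55
Above 350 kWh: 46.8 × $0.38 = $17.784
Bill = $124.68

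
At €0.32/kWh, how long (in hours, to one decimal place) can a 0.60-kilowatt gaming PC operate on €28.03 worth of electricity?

Energy available = €28.03 ÷ €0.32/kWh = 87.5938 kWh
Hours = 87.5938 kWh ÷ 0.6 kW = 146.0 h

146.0 h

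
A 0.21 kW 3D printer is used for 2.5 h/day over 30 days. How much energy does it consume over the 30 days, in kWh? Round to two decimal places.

Runtime = 2.5 h/day × 30 days = 75 h
Energy = 0.21 kW × 75 h = 15.75 kWh

15.75 kWh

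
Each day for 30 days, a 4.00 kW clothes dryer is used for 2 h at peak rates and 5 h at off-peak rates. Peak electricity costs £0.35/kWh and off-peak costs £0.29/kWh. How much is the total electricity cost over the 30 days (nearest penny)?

Peak energy = 4 kW × 2 h × 30 = 240 kWh
Off-peak energy = 4 kW × 5 h × 30 = 600 kWh
Cost = 240 × £0.35 + 600 × £0.29 = £84 + £174 = £258.00

£258.00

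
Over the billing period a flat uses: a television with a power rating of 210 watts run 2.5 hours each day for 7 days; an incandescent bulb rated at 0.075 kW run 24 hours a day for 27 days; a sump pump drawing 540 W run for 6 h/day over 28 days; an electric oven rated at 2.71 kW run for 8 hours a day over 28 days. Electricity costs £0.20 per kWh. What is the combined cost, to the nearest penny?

£150.01

television: Runtime = 2.5 h/day × 7 days = 17.5 h
television: 0.21 kW × 17.5 h = 3.675 kWh
incandescent bulb: Runtime = 24 h × 27 = 648 h
incandescent bulb: 0.075 kW × 648 h = 48.6 kWh
sump pump: Runtime = 6 h/day × 28 days = 168 h
sump pump: 0.54 kW × 168 h = 90.72 kWh
electric oven: Runtime = 8 h/day × 28 days = 224 h
electric oven: 2.71 kW × 224 h = 607.04 kWh
Total energy = 750.035 kWh
Cost = 750.035 × £0.20 = £150.01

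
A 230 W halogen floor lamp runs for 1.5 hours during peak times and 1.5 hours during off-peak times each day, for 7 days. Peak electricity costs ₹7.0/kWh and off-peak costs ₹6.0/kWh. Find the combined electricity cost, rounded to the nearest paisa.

₹31.40

Peak energy = 0.23 kW × 1.5 h × 7 = 2.415 kWh
Off-peak energy = 0.23 kW × 1.5 h × 7 = 2.415 kWh
Cost = 2.415 × ₹7.0 + 2.415 × ₹6.0 = ₹16.905 + ₹14.49 = ₹31.40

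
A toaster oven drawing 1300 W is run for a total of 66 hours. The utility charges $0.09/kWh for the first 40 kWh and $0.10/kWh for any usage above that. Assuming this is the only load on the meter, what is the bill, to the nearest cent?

Energy = 1.3 kW × 66 h = 85.8 kWh
Tier 1 (0–40 kWh): 40 × $0.09 = $3.6
Above 40 kWh: 45.8 × $0.10 = $4.58
Bill = $8.18

$8.18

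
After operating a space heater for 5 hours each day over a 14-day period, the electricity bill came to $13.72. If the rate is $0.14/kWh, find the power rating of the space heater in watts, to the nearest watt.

1400 W

Energy = $13.72 ÷ $0.14/kWh = 98 kWh
Runtime = 5 h/day × 14 days = 70 h
Power = 98 kWh ÷ 70 h = 1.4 kW = 1400 W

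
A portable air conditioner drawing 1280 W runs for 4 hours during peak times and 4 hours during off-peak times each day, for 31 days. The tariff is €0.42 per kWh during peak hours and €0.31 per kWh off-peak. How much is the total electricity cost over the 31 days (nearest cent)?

Peak energy = 1.28 kW × 4 h × 31 = 158.72 kWh
Off-peak energy = 1.28 kW × 4 h × 31 = 158.72 kWh
Cost = 158.72 × €0.42 + 158.72 × €0.31 = €66.6624 + €49.2032 = €115.87

€115.87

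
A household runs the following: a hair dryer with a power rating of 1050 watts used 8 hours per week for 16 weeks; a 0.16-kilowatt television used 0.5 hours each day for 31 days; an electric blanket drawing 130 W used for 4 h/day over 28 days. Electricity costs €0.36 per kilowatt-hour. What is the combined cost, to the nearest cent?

hair dryer: Runtime = 8 h/week × 16 weeks = 128 h
hair dryer: 1.05 kW × 128 h = 134.4 kWh
television: Runtime = 0.5 h/day × 31 days = 15.5 h
television: 0.16 kW × 15.5 h = 2.48 kWh
electric blanket: Runtime = 4 h/day × 28 days = 112 h
electric blanket: 0.13 kW × 112 h = 14.56 kWh
Total energy = 151.44 kWh
Cost = 151.44 × €0.36 = €54.52

€54.52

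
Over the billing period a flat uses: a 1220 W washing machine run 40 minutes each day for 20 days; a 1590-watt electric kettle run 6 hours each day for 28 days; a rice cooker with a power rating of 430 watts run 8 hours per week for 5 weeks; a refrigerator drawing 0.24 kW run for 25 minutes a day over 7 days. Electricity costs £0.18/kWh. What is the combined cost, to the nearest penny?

£54.23

washing machine: Runtime = 40 min × 20 = 800 min = 13.333333… h
washing machine: 1.22 kW × 13.333333… h = 16.266666… kWh
electric kettle: Runtime = 6 h/day × 28 days = 168 h
electric kettle: 1.59 kW × 168 h = 267.12 kWh
rice cooker: Runtime = 8 h/week × 5 weeks = 40 h
rice cooker: 0.43 kW × 40 h = 17.2 kWh
refrigerator: Runtime = 25 min × 7 = 175 min = 2.916666… h
refrigerator: 0.24 kW × 2.916666… h = 0.7 kWh
Total energy = 301.286666… kWh
Cost = 301.286666… × £0.18 = £54.23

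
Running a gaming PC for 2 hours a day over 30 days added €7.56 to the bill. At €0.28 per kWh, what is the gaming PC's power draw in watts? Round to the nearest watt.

450 W

Energy = €7.56 ÷ €0.28/kWh = 27 kWh
Runtime = 2 h/day × 30 days = 60 h
Power = 27 kWh ÷ 60 h = 0.45 kW = 450 W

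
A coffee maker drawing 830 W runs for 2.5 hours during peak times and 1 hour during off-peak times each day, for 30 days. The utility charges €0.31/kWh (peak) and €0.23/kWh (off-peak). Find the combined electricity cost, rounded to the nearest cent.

€25.02

Peak energy = 0.83 kW × 2.5 h × 30 = 62.25 kWh
Off-peak energy = 0.83 kW × 1 h × 30 = 24.9 kWh
Cost = 62.25 × €0.31 + 24.9 × €0.23 = €19.2975 + €5.727 = €25.02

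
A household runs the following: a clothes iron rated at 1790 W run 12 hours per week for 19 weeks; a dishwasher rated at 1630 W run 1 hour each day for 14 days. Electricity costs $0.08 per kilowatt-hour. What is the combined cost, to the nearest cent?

$34.48

clothes iron: Runtime = 12 h/week × 19 weeks = 228 h
clothes iron: 1.79 kW × 228 h = 408.12 kWh
dishwasher: Runtime = 1 h/day × 14 days = 14 h
dishwasher: 1.63 kW × 14 h = 22.82 kWh
Total energy = 430.94 kWh
Cost = 430.94 × $0.08 = $34.48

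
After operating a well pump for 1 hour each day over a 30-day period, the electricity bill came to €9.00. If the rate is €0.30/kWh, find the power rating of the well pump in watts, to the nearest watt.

Energy = €9.00 ÷ €0.30/kWh = 30 kWh
Runtime = 1 h/day × 30 days = 30 h
Power = 30 kWh ÷ 30 h = 1 kW = 1000 W

1000 W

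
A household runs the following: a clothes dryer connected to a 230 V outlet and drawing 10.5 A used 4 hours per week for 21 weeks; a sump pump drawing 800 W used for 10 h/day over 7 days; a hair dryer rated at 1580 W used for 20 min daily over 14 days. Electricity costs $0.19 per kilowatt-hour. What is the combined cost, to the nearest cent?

$50.58

clothes dryer: Power = 10.5 A × 230 V = 2415 W = 2.415 kW
clothes dryer: Runtime = 4 h/week × 21 weeks = 84 h
clothes dryer: 2.415 kW × 84 h = 202.86 kWh
sump pump: Runtime = 10 h/day × 7 days = 70 h
sump pump: 0.8 kW × 70 h = 56 kWh
hair dryer: Runtime = 20 min × 14 = 280 min = 4.666666… h
hair dryer: 1.58 kW × 4.666666… h = 7.373333… kWh
Total energy = 266.233333… kWh
Cost = 266.233333… × $0.19 = $50.58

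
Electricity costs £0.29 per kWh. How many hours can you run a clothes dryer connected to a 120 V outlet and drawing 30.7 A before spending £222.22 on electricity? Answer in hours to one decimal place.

208.0 h

Power = 30.7 A × 120 V = 3684 W = 3.684 kW
Energy available = £222.22 ÷ £0.29/kWh = 766.2759 kWh
Hours = 766.2759 kWh ÷ 3.684 kW = 208.0 h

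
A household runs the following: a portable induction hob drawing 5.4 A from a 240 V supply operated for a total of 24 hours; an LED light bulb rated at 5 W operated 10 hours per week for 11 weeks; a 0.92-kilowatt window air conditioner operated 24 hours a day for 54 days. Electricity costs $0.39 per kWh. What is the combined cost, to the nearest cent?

portable induction hob: Power = 5.4 A × 240 V = 1296 W = 1.296 kW
portable induction hob: 1.296 kW × 24 h = 31.104 kWh
LED light bulb: Runtime = 10 h/week × 11 weeks = 110 h
LED light bulb: 0.005 kW × 110 h = 0.55 kWh
window air conditioner: Runtime = 24 h × 54 = 1296 h
window air conditioner: 0.92 kW × 1296 h = 1192.32 kWh
Total energy = 1223.974 kWh
Cost = 1223.974 × $0.39 = $477.35

$477.35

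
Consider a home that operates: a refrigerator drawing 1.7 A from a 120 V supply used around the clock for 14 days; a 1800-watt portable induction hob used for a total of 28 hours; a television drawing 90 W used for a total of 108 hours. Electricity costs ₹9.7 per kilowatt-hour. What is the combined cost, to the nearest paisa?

refrigerator: Power = 1.7 A × 120 V = 204 W = 0.204 kW
refrigerator: Runtime = 24 h × 14 = 336 h
refrigerator: 0.204 kW × 336 h = 68.544 kWh
portable induction hob: 1.8 kW × 28 h = 50.4 kWh
television: 0.09 kW × 108 h = 9.72 kWh
Total energy = 128.664 kWh
Cost = 128.664 × ₹9.7 = ₹1248.04

₹1248.04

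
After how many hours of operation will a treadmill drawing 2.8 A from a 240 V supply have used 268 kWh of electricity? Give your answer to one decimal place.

Power = 2.8 A × 240 V = 672 W = 0.672 kW
Hours = 268 kWh ÷ 0.672 kW = 398.8 h

398.8 h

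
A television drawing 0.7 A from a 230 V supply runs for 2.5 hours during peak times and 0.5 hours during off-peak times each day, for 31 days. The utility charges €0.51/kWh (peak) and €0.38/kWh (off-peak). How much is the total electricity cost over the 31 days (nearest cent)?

€7.31

Power = 0.7 A × 230 V = 161 W = 0.161 kW
Peak energy = 0.161 kW × 2.5 h × 31 = 12.4775 kWh
Off-peak energy = 0.161 kW × 0.5 h × 31 = 2.4955 kWh
Cost = 12.4775 × €0.51 + 2.4955 × €0.38 = €6.363525 + €0.94829 = €7.31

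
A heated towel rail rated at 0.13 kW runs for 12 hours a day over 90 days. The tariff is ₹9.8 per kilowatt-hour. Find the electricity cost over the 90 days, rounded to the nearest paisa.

Runtime = 12 h/day × 90 days = 1080 h
Energy = 0.13 kW × 1080 h = 140.4 kWh
Cost = 140.4 kWh × ₹9.8/kWh = ₹1375.92

₹1375.92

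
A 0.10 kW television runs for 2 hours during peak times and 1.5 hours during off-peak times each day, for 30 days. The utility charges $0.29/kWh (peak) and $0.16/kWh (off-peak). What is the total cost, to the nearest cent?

$2.46

Peak energy = 0.1 kW × 2 h × 30 = 6 kWh
Off-peak energy = 0.1 kW × 1.5 h × 30 = 4.5 kWh
Cost = 6 × $0.29 + 4.5 × $0.16 = $1.74 + $0.72 = $2.46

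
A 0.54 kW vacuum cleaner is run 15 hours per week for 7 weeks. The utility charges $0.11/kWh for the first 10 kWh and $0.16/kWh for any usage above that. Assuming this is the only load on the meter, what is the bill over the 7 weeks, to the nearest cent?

Runtime = 15 h/week × 7 weeks = 105 h
Energy = 0.54 kW × 105 h = 56.7 kWh
Tier 1 (0–10 kWh): 10 × $0.11 = $1.1
Above 10 kWh: 46.7 × $0.16 = $7.472
Bill = $8.57

$8.57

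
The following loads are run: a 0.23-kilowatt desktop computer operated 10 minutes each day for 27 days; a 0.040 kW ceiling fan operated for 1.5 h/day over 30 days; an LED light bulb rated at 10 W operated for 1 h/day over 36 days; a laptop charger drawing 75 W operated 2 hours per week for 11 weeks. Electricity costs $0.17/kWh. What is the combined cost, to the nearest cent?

$0.82

desktop computer: Runtime = 10 min × 27 = 270 min = 4.5 h
desktop computer: 0.23 kW × 4.5 h = 1.035 kWh
ceiling fan: Runtime = 1.5 h/day × 30 days = 45 h
ceiling fan: 0.04 kW × 45 h = 1.8 kWh
LED light bulb: Runtime = 1 h/day × 36 days = 36 h
LED light bulb: 0.01 kW × 36 h = 0.36 kWh
laptop charger: Runtime = 2 h/week × 11 weeks = 22 h
laptop charger: 0.075 kW × 22 h = 1.65 kWh
Total energy = 4.845 kWh
Cost = 4.845 × $0.17 = $0.82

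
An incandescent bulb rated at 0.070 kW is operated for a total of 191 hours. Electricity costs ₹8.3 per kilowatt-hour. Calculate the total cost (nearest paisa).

₹110.97

Energy = 0.07 kW × 191 h = 13.37 kWh
Cost = 13.37 kWh × ₹8.3/kWh = ₹110.97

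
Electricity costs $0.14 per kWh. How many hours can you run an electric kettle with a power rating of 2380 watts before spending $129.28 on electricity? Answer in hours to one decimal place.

388.0 h

Energy available = $129.28 ÷ $0.14/kWh = 923.4286 kWh
Hours = 923.4286 kWh ÷ 2.38 kW = 388.0 h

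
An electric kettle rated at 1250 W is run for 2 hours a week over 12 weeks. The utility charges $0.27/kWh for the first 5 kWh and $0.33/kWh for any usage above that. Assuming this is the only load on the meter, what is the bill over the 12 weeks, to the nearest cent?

$9.60

Runtime = 2 h/week × 12 weeks = 24 h
Energy = 1.25 kW × 24 h = 30 kWh
Tier 1 (0–5 kWh): 5 × $0.27 = $1.35
Above 5 kWh: 25 × $0.33 = $8.25
Bill = $9.60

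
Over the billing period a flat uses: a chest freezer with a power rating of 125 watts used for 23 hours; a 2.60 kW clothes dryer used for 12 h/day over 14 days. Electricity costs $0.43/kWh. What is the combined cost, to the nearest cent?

$189.06

chest freezer: 0.125 kW × 23 h = 2.875 kWh
clothes dryer: Runtime = 12 h/day × 14 days = 168 h
clothes dryer: 2.6 kW × 168 h = 436.8 kWh
Total energy = 439.675 kWh
Cost = 439.675 × $0.43 = $189.06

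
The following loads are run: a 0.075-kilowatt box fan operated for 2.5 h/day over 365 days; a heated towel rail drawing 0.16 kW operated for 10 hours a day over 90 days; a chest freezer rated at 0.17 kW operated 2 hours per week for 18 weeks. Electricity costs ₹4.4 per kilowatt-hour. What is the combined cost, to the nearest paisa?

₹961.65

box fan: Runtime = 2.5 h/day × 365 days = 912.5 h
box fan: 0.075 kW × 912.5 h = 68.4375 kWh
heated towel rail: Runtime = 10 h/day × 90 days = 900 h
heated towel rail: 0.16 kW × 900 h = 144 kWh
chest freezer: Runtime = 2 h/week × 18 weeks = 36 h
chest freezer: 0.17 kW × 36 h = 6.12 kWh
Total energy = 218.5575 kWh
Cost = 218.5575 × ₹4.4 = ₹961.65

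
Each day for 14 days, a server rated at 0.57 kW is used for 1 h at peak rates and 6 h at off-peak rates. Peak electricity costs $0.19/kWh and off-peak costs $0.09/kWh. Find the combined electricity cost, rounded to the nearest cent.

$5.83

Peak energy = 0.57 kW × 1 h × 14 = 7.98 kWh
Off-peak energy = 0.57 kW × 6 h × 14 = 47.88 kWh
Cost = 7.98 × $0.19 + 47.88 × $0.09 = $1.5162 + $4.3092 = $5.83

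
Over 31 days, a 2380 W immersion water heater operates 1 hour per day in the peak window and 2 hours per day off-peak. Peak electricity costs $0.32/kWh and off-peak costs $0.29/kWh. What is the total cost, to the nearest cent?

Peak energy = 2.38 kW × 1 h × 31 = 73.78 kWh
Off-peak energy = 2.38 kW × 2 h × 31 = 147.56 kWh
Cost = 73.78 × $0.32 + 147.56 × $0.29 = $23.6096 + $42.7924 = $66.40

$66.40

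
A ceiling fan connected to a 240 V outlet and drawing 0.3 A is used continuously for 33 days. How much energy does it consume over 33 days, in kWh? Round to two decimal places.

Power = 0.3 A × 240 V = 72 W = 0.072 kW
Runtime = 24 h × 33 = 792 h
Energy = 0.072 kW × 792 h = 57.024 kWh ≈ 57.02 kWh

57.02 kWh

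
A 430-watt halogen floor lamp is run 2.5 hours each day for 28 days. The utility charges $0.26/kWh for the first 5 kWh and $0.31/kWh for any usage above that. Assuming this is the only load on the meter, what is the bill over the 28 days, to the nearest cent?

$9.08

Runtime = 2.5 h/day × 28 days = 70 h
Energy = 0.43 kW × 70 h = 30.1 kWh
Tier 1 (0–5 kWh): 5 × $0.26 = $1.3
Above 5 kWh: 25.1 × $0.31 = $7.781
Bill = $9.08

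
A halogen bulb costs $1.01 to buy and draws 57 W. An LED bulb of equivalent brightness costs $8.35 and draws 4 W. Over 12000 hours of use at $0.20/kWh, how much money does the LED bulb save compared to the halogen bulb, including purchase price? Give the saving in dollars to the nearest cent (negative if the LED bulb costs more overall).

halogen bulb: $1.01 + (57/1000) kW × 12000 h × $0.20 = $1.01 + $136.8 = $137.81
LED bulb: $8.35 + (4/1000) kW × 12000 h × $0.20 = $8.35 + $9.6 = $17.95
Saving = $137.81 − $17.95 = $119.86

$119.86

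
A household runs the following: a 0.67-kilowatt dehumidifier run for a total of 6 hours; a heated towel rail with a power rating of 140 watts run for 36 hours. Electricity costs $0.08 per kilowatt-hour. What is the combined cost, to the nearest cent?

dehumidifier: 0.67 kW × 6 h = 4.02 kWh
heated towel rail: 0.14 kW × 36 h = 5.04 kWh
Total energy = 9.06 kWh
Cost = 9.06 × $0.08 = $0.72

$0.72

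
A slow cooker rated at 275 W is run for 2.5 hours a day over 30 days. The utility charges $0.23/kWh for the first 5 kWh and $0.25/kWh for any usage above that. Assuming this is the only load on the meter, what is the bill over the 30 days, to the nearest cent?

Runtime = 2.5 h/day × 30 days = 75 h
Energy = 0.275 kW × 75 h = 20.625 kWh
Tier 1 (0–5 kWh): 5 × $0.23 = $1.15
Above 5 kWh: 15.625 × $0.25 = $3.90625
Bill = $5.06

$5.06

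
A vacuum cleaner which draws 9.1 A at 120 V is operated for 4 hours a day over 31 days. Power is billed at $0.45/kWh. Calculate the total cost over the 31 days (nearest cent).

Power = 9.1 A × 120 V = 1092 W = 1.092 kW
Runtime = 4 h/day × 31 days = 124 h
Energy = 1.092 kW × 124 h = 135.408 kWh
Cost = 135.408 kWh × $0.45/kWh = $60.93

$60.93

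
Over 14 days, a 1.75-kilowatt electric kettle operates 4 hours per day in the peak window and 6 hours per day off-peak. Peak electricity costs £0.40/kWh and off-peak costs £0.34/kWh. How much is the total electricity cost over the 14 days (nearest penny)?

Peak energy = 1.75 kW × 4 h × 14 = 98 kWh
Off-peak energy = 1.75 kW × 6 h × 14 = 147 kWh
Cost = 98 × £0.40 + 147 × £0.34 = £39.2 + £49.98 = £89.18

£89.18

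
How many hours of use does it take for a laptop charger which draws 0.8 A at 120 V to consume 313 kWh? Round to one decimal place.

Power = 0.8 A × 120 V = 96 W = 0.096 kW
Hours = 313 kWh ÷ 0.096 kW = 3260.4 h

3260.4 h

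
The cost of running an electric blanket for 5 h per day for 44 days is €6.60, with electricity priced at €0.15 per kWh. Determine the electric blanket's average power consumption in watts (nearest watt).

Energy = €6.60 ÷ €0.15/kWh = 44 kWh
Runtime = 5 h/day × 44 days = 220 h
Power = 44 kWh ÷ 220 h = 0.2 kW = 200 W

200 W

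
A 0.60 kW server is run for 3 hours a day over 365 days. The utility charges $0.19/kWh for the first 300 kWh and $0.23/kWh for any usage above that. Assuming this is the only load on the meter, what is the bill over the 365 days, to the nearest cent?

$139.11

Runtime = 3 h/day × 365 days = 1095 h
Energy = 0.6 kW × 1095 h = 657 kWh
Tier 1 (0–300 kWh): 300 × $0.19 = $57
Above 300 kWh: 357 × $0.23 = $82.11
Bill = $139.11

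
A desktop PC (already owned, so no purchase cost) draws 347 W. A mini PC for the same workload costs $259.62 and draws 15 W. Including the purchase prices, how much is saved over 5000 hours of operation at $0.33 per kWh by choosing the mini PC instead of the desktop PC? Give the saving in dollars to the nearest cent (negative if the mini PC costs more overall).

$288.18

desktop PC: $0.00 + (347/1000) kW × 5000 h × $0.33 = $0.00 + $572.55 = $572.55
mini PC: $259.62 + (15/1000) kW × 5000 h × $0.33 = $259.62 + $24.75 = $284.37
Saving = $572.55 − $284.37 = $288.18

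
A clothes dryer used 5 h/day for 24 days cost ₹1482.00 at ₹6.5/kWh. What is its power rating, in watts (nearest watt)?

Energy = ₹1482.00 ÷ ₹6.5/kWh = 228 kWh
Runtime = 5 h/day × 24 days = 120 h
Power = 228 kWh ÷ 120 h = 1.9 kW = 1900 W

1900 W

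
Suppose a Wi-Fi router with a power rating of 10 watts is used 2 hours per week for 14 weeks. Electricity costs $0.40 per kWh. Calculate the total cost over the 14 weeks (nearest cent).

$0.11

Runtime = 2 h/week × 14 weeks = 28 h
Energy = 0.01 kW × 28 h = 0.28 kWh
Cost = 0.28 kWh × $0.40/kWh = $0.11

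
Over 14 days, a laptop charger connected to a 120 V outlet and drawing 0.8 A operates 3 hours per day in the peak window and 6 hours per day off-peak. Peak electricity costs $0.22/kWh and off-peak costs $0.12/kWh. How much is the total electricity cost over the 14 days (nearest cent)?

Power = 0.8 A × 120 V = 96 W = 0.096 kW
Peak energy = 0.096 kW × 3 h × 14 = 4.032 kWh
Off-peak energy = 0.096 kW × 6 h × 14 = 8.064 kWh
Cost = 4.032 × $0.22 + 8.064 × $0.12 = $0.88704 + $0.96768 = $1.85

$1.85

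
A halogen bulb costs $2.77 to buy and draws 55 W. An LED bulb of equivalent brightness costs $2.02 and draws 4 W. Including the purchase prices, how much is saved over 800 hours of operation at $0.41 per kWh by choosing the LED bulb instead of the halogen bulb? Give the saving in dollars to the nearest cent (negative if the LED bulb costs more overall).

halogen bulb: $2.77 + (55/1000) kW × 800 h × $0.41 = $2.77 + $18.04 = $20.81
LED bulb: $2.02 + (4/1000) kW × 800 h × $0.41 = $2.02 + $1.312 = $3.332
Saving = $20.81 − $3.332 = $17.478 → $17.48

$17.48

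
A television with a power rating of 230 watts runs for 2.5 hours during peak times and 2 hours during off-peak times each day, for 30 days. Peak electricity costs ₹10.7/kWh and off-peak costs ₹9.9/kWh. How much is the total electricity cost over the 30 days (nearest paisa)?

₹321.20

Peak energy = 0.23 kW × 2.5 h × 30 = 17.25 kWh
Off-peak energy = 0.23 kW × 2 h × 30 = 13.8 kWh
Cost = 17.25 × ₹10.7 + 13.8 × ₹9.9 = ₹184.575 + ₹136.62 = ₹321.20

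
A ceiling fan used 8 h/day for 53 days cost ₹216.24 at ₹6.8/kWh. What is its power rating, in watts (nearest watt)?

75 W

Energy = ₹216.24 ÷ ₹6.8/kWh = 31.8 kWh
Runtime = 8 h/day × 53 days = 424 h
Power = 31.8 kWh ÷ 424 h = 0.075 kW = 75 W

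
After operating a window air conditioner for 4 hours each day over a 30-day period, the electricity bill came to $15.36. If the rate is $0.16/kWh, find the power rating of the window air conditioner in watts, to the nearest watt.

800 W

Energy = $15.36 ÷ $0.16/kWh = 96 kWh
Runtime = 4 h/day × 30 days = 120 h
Power = 96 kWh ÷ 120 h = 0.8 kW = 800 W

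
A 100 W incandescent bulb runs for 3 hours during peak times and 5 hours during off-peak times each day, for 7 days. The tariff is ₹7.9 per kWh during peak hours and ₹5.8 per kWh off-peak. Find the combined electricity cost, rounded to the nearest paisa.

₹36.89

Peak energy = 0.1 kW × 3 h × 7 = 2.1 kWh
Off-peak energy = 0.1 kW × 5 h × 7 = 3.5 kWh
Cost = 2.1 × ₹7.9 + 3.5 × ₹5.8 = ₹16.59 + ₹20.3 = ₹36.89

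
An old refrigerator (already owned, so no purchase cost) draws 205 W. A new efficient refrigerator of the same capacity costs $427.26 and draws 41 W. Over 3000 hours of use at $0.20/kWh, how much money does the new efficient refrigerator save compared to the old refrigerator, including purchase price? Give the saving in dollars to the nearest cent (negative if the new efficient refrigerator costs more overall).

old refrigerator: $0.00 + (205/1000) kW × 3000 h × $0.20 = $0.00 + $123 = $123
new efficient refrigerator: $427.26 + (41/1000) kW × 3000 h × $0.20 = $427.26 + $24.6 = $451.86
Saving = $123 − $451.86 = −$328.86

-$328.86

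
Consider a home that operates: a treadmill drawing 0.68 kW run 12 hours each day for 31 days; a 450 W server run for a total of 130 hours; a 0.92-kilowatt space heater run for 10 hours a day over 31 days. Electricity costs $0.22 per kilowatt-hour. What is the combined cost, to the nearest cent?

treadmill: Runtime = 12 h/day × 31 days = 372 h
treadmill: 0.68 kW × 372 h = 252.96 kWh
server: 0.45 kW × 130 h = 58.5 kWh
space heater: Runtime = 10 h/day × 31 days = 310 h
space heater: 0.92 kW × 310 h = 285.2 kWh
Total energy = 596.66 kWh
Cost = 596.66 × $0.22 = $131.27

$131.27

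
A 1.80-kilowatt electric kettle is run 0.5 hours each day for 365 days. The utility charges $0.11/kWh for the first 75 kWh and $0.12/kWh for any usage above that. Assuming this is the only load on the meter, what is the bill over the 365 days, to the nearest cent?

Runtime = 0.5 h/day × 365 days = 182.5 h
Energy = 1.8 kW × 182.5 h = 328.5 kWh
Tier 1 (0–75 kWh): 75 × $0.11 = $8.25
Above 75 kWh: 253.5 × $0.12 = $30.42
Bill = $38.67

$38.67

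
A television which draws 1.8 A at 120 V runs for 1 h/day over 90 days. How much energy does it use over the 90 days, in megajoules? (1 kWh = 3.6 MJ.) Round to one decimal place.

70.0 MJ

Power = 1.8 A × 120 V = 216 W = 0.216 kW
Runtime = 1 h/day × 90 days = 90 h
Energy = 0.216 kW × 90 h = 19.44 kWh
= 19.44 × 3.6 MJ = 70.0 MJ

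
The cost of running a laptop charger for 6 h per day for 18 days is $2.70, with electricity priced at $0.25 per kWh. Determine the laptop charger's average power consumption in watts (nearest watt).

Energy = $2.70 ÷ $0.25/kWh = 10.8 kWh
Runtime = 6 h/day × 18 days = 108 h
Power = 10.8 kWh ÷ 108 h = 0.1 kW = 100 W

100 W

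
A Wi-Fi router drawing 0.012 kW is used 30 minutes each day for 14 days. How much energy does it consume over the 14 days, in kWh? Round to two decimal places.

0.08 kWh

Runtime = 30 min × 14 = 420 min = 7 h
Energy = 0.012 kW × 7 h = 0.084 kWh ≈ 0.08 kWh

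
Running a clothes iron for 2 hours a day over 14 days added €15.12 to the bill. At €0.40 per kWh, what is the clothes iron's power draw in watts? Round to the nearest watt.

Energy = €15.12 ÷ €0.40/kWh = 37.8 kWh
Runtime = 2 h/day × 14 days = 28 h
Power = 37.8 kWh ÷ 28 h = 1.35 kW = 1350 W

1350 W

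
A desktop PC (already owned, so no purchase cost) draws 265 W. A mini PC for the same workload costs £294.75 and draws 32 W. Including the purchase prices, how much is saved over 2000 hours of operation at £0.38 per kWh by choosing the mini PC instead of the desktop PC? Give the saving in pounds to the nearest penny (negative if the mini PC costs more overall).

desktop PC: £0.00 + (265/1000) kW × 2000 h × £0.38 = £0.00 + £201.4 = £201.4
mini PC: £294.75 + (32/1000) kW × 2000 h × £0.38 = £294.75 + £24.32 = £319.07
Saving = £201.4 − £319.07 = −£117.67

-£117.67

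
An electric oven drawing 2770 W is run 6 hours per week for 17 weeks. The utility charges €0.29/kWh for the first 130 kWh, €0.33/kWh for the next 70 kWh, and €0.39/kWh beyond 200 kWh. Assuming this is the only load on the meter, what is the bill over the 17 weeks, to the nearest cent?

Runtime = 6 h/week × 17 weeks = 102 h
Energy = 2.77 kW × 102 h = 282.54 kWh
Tier 1 (0–130 kWh): 130 × €0.29 = €37.7
Tier 2 (130–200 kWh): 70 × €0.33 = €23.1
Above 200 kWh: 82.54 × €0.39 = €32.1906
Bill = €92.99

€92.99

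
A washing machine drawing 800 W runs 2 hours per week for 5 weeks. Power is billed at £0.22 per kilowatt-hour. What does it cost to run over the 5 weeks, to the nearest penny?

Runtime = 2 h/week × 5 weeks = 10 h
Energy = 0.8 kW × 10 h = 8 kWh
Cost = 8 kWh × £0.22/kWh = £1.76

£1.76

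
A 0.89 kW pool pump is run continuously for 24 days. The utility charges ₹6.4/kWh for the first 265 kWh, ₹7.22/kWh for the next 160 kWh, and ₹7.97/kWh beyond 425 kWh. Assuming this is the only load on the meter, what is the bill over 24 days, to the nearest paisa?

Runtime = 24 h × 24 = 576 h
Energy = 0.89 kW × 576 h = 512.64 kWh
Tier 1 (0–265 kWh): 265 × ₹6.4 = ₹1696
Tier 2 (265–425 kWh): 160 × ₹7.22 = ₹1155.2
Above 425 kWh: 87.64 × ₹7.97 = ₹698.4908
Bill = ₹3549.69

₹3549.69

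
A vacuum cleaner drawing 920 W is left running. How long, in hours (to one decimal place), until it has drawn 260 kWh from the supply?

Hours = 260 kWh ÷ 0.92 kW = 282.6 h

282.6 h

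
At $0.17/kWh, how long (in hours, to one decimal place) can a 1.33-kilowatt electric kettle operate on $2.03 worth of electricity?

Energy available = $2.03 ÷ $0.17/kWh = 11.9412 kWh
Hours = 11.9412 kWh ÷ 1.33 kW = 9.0 h

9.0 h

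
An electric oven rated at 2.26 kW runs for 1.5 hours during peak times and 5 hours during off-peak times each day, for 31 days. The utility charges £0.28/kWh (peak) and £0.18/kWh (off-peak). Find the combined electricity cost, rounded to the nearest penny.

£92.48

Peak energy = 2.26 kW × 1.5 h × 31 = 105.09 kWh
Off-peak energy = 2.26 kW × 5 h × 31 = 350.3 kWh
Cost = 105.09 × £0.28 + 350.3 × £0.18 = £29.4252 + £63.054 = £92.48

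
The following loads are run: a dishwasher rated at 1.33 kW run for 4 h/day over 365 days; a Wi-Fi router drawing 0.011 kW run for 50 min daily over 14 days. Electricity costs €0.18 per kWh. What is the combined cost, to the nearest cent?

€349.55

dishwasher: Runtime = 4 h/day × 365 days = 1460 h
dishwasher: 1.33 kW × 1460 h = 1941.8 kWh
Wi-Fi router: Runtime = 50 min × 14 = 700 min = 11.666666… h
Wi-Fi router: 0.011 kW × 11.666666… h = 0.128333… kWh
Total energy = 1941.928333… kWh
Cost = 1941.928333… × €0.18 = €349.55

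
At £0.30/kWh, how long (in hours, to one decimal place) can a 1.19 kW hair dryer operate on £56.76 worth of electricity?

Energy available = £56.76 ÷ £0.30/kWh = 189.2 kWh
Hours = 189.2 kWh ÷ 1.19 kW = 159.0 h

159.0 h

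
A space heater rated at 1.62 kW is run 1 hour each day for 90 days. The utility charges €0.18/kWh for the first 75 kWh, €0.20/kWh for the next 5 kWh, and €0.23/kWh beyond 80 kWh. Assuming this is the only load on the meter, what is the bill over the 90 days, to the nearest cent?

Runtime = 1 h/day × 90 days = 90 h
Energy = 1.62 kW × 90 h = 145.8 kWh
Tier 1 (0–75 kWh): 75 × €0.18 = €13.5
Tier 2 (75–80 kWh): 5 × €0.20 = €1
Above 80 kWh: 65.8 × €0.23 = €15.134
Bill = €29.63

€29.63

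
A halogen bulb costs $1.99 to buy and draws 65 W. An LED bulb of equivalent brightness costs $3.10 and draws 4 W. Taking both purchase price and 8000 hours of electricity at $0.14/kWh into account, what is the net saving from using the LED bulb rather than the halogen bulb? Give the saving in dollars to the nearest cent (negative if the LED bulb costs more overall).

halogen bulb: $1.99 + (65/1000) kW × 8000 h × $0.14 = $1.99 + $72.8 = $74.79
LED bulb: $3.10 + (4/1000) kW × 8000 h × $0.14 = $3.10 + $4.48 = $7.58
Saving = $74.79 − $7.58 = $67.21

$67.21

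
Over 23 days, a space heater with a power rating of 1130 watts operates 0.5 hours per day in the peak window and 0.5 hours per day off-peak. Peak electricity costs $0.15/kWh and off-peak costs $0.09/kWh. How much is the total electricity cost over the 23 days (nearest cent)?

$3.12

Peak energy = 1.13 kW × 0.5 h × 23 = 12.995 kWh
Off-peak energy = 1.13 kW × 0.5 h × 23 = 12.995 kWh
Cost = 12.995 × $0.15 + 12.995 × $0.09 = $1.94925 + $1.16955 = $3.12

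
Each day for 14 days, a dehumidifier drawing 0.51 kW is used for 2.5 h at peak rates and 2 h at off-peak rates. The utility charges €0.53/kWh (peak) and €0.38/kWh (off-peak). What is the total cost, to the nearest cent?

€14.89

Peak energy = 0.51 kW × 2.5 h × 14 = 17.85 kWh
Off-peak energy = 0.51 kW × 2 h × 14 = 14.28 kWh
Cost = 17.85 × €0.53 + 14.28 × €0.38 = €9.4605 + €5.4264 = €14.89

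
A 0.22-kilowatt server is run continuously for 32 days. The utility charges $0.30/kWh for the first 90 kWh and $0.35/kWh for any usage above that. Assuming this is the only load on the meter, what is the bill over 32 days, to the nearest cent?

$54.64

Runtime = 24 h × 32 = 768 h
Energy = 0.22 kW × 768 h = 168.96 kWh
Tier 1 (0–90 kWh): 90 × $0.30 = $27
Above 90 kWh: 78.96 × $0.35 = $27.636
Bill = $54.64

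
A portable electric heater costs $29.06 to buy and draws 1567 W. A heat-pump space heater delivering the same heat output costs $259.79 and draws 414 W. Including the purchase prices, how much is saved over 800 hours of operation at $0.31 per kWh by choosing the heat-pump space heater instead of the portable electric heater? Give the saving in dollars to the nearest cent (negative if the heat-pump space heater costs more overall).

$55.21

portable electric heater: $29.06 + (1567/1000) kW × 800 h × $0.31 = $29.06 + $388.616 = $417.676
heat-pump space heater: $259.79 + (414/1000) kW × 800 h × $0.31 = $259.79 + $102.672 = $362.462
Saving = $417.676 − $362.462 = $55.214 → $55.21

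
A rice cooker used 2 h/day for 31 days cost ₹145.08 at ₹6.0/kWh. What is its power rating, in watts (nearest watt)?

390 W

Energy = ₹145.08 ÷ ₹6.0/kWh = 24.18 kWh
Runtime = 2 h/day × 31 days = 62 h
Power = 24.18 kWh ÷ 62 h = 0.39 kW = 390 W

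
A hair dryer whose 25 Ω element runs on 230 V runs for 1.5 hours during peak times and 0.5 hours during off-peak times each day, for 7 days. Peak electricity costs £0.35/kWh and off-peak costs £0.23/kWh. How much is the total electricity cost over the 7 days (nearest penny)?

Power = V²/R = 230²/25 = 2116 W = 2.116 kW
Peak energy = 2.116 kW × 1.5 h × 7 = 22.218 kWh
Off-peak energy = 2.116 kW × 0.5 h × 7 = 7.406 kWh
Cost = 22.218 × £0.35 + 7.406 × £0.23 = £7.7763 + £1.70338 = £9.48

£9.48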